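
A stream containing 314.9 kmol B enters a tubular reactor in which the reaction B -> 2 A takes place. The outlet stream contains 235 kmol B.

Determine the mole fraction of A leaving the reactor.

0.405

For B: n = n₀ − 1ξ → 235 = 314.9 − 1ξ, giving ξ = 79.9 kmol.
Outlet amounts (n = n₀ + ν ξ):
  B: 314.9 − 1(79.9) = 235
  A: 0 + 2(79.9) = 159.8
Total out = 394.8 kmol; y_A = 159.8 / 394.8 = 0.4048.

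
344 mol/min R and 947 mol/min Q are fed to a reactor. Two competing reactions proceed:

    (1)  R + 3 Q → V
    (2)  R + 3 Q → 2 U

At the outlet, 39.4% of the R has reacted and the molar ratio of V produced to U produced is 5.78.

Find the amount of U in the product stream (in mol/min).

21.6 mol/min

Conversion of R: R consumed = 0.394 × 344 = 135.5 mol/min = 1ξ₁ + 1ξ₂.
Selectivity: 1ξ₁ / (2ξ₂) = 5.78 → ξ₁ = 11.56 ξ₂.
Substitute: (1·11.56 + 1) ξ₂ = 135.5 → ξ₂ = 10.79 mol/min, ξ₁ = 124.7 mol/min.
Outlet amounts (n = n₀ + Σ ν·ξ):
  R: 344 − 1(124.7) − 1(10.79) = 208.5
  Q: 947 − 3(124.7) − 3(10.79) = 540.4
  V: 0 + 1(124.7) = 124.7
  U: 0 + 2(10.79) = 21.58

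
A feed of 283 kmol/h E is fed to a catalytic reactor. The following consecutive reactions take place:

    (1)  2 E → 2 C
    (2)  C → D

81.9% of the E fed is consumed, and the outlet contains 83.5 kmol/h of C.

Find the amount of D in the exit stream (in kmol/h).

Conversion of E: E consumed = 2ξ₁ = 0.819 × 283 → ξ₁ = 115.9 kmol/h.
C balance: n_C = 0 + 2ξ₁ − 1ξ₂ = 83.5 → ξ₂ = (2·115.9 − 83.5)/1 = 148.3 kmol/h.
Outlet amounts (n = n₀ + Σ ν·ξ):
  E: 283 − 2(115.9) = 51.22
  C: 0 + 2(115.9) − 1(148.3) = 83.5
  D: 0 + 1(148.3) = 148.3

148 kmol/h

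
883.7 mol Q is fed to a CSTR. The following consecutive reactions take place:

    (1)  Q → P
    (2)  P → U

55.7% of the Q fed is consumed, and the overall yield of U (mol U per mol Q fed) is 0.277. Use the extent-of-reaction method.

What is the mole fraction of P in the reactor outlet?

Conversion of Q: Q consumed = 1ξ₁ = 0.557 × 883.7 → ξ₁ = 492.2 mol.
Yield of U: 1ξ₂ / 883.7 = 0.277 → ξ₂ = 244.8 mol.
Outlet amounts (n = n₀ + Σ ν·ξ):
  Q: 883.7 − 1(492.2) = 391.5
  P: 0 + 1(492.2) − 1(244.8) = 247.4
  U: 0 + 1(244.8) = 244.8
Total out = 883.7 mol; y_P = 247.4 / 883.7 = 0.28.

0.28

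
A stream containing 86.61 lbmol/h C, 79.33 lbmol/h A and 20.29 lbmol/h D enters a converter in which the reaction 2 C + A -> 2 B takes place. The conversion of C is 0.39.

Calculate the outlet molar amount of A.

C reacted = 0.39 × 86.61 = 33.78 lbmol/h; ν_C = −2, so ξ = 33.78/2 = 16.89 lbmol/h.
Outlet amounts (n = n₀ + ν ξ):
  C: 86.61 − 2(16.89) = 52.83
  A: 79.33 − 1(16.89) = 62.44
  B: 0 + 2(16.89) = 33.78
  D: 20.29 (inert)

62.4 lbmol/h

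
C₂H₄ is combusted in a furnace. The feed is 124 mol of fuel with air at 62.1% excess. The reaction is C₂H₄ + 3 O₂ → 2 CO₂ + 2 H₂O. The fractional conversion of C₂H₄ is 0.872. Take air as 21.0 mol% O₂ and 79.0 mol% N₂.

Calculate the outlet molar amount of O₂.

279 mol

Stoichiometric O₂ = 3 × 124 = 372 mol; O₂ fed = 372 × 1.621 = 603 mol.
N₂ fed = 603 × 79/21 = 2268 mol.
Fuel reacted = 0.872 × 124 → ξ = 108.1 mol.
Outlet (n = n₀ + ν ξ):
  C₂H₄: 124 − 1(108.1) = 15.87
  O₂: 603 − 3(108.1) = 278.6
  N₂: 2268 (inert)
  CO₂: 0 + 2(108.1) = 216.3
  H₂O: 0 + 2(108.1) = 216.3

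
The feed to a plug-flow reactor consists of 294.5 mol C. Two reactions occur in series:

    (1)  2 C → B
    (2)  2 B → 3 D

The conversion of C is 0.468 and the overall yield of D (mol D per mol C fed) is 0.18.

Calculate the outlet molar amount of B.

33.6 mol

Conversion of C: C consumed = 2ξ₁ = 0.468 × 294.5 → ξ₁ = 68.91 mol.
Yield of D: 3ξ₂ / 294.5 = 0.18 → ξ₂ = 17.67 mol.
Outlet amounts (n = n₀ + Σ ν·ξ):
  C: 294.5 − 2(68.91) = 156.7
  B: 0 + 1(68.91) − 2(17.67) = 33.57
  D: 0 + 3(17.67) = 53.01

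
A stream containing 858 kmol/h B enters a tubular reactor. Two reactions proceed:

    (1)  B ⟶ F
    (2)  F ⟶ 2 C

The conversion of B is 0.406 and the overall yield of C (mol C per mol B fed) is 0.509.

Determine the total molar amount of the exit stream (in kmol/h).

Conversion of B: B consumed = 1ξ₁ = 0.406 × 858 → ξ₁ = 348.3 kmol/h.
Yield of C: 2ξ₂ / 858 = 0.509 → ξ₂ = 218.4 kmol/h.
Outlet amounts (n = n₀ + Σ ν·ξ):
  B: 858 − 1(348.3) = 509.7
  F: 0 + 1(348.3) − 1(218.4) = 130
  C: 0 + 2(218.4) = 436.7
Total out = 509.7 + 130 + 436.7 = 1076 kmol/h.

1080 kmol/h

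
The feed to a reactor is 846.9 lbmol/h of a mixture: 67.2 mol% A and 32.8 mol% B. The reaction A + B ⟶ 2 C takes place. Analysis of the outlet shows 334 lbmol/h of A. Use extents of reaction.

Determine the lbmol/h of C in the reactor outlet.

For A: n = n₀ − 1ξ → 334 = 569.1 − 1ξ, giving ξ = 235.1 lbmol/h.
Outlet amounts (n = n₀ + ν ξ):
  A: 569.1 − 1(235.1) = 334
  B: 277.8 − 1(235.1) = 42.67
  C: 0 + 2(235.1) = 470.2

470 lbmol/h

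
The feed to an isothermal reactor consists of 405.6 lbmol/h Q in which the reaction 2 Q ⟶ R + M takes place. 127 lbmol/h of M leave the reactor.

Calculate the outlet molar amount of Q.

152 lbmol/h

For M: n = n₀ + 1ξ → 127 = 0 + 1ξ, giving ξ = 127 lbmol/h.
Outlet amounts (n = n₀ + ν ξ):
  Q: 405.6 − 2(127) = 151.6
  R: 0 + 1(127) = 127
  M: 0 + 1(127) = 127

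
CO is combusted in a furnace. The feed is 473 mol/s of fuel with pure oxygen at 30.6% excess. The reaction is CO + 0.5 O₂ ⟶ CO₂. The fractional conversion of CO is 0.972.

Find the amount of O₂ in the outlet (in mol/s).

Stoichiometric O₂ = 0.5 × 473 = 236.5 mol/s; O₂ fed = 236.5 × 1.306 = 308.9 mol/s.
Fuel reacted = 0.972 × 473 → ξ = 459.8 mol/s.
Outlet (n = n₀ + ν ξ):
  CO: 473 − 1(459.8) = 13.24
  O₂: 308.9 − 0.5(459.8) = 78.99
  CO₂: 0 + 1(459.8) = 459.8

79 mol/s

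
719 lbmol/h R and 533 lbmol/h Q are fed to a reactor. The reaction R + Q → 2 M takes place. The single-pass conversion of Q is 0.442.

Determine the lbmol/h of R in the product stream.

Q reacted = 0.442 × 533 = 235.6 lbmol/h; ν_Q = −1, so ξ = 235.6/1 = 235.6 lbmol/h.
Outlet amounts (n = n₀ + ν ξ):
  R: 719 − 1(235.6) = 483.4
  Q: 533 − 1(235.6) = 297.4
  M: 0 + 2(235.6) = 471.2

483 lbmol/h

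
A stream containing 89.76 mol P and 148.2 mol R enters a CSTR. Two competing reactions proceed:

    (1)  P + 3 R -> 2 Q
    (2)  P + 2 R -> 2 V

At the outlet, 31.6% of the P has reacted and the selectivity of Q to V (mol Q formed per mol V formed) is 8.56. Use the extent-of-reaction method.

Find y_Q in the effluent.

0.276

Conversion of P: P consumed = 0.316 × 89.76 = 28.36 mol = 1ξ₁ + 1ξ₂.
Selectivity: 2ξ₁ / (2ξ₂) = 8.56 → ξ₁ = 8.56 ξ₂.
Substitute: (1·8.56 + 1) ξ₂ = 28.36 → ξ₂ = 2.967 mol, ξ₁ = 25.4 mol.
Outlet amounts (n = n₀ + Σ ν·ξ):
  P: 89.76 − 1(25.4) − 1(2.967) = 61.4
  R: 148.2 − 3(25.4) − 2(2.967) = 66.07
  Q: 0 + 2(25.4) = 50.79
  V: 0 + 2(2.967) = 5.934
Total out = 184.2 mol; y_Q = 50.79 / 184.2 = 0.2758.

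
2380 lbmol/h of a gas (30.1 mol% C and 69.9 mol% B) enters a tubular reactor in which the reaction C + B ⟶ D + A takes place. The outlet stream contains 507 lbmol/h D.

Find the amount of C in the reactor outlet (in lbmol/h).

For D: n = n₀ + 1ξ → 507 = 0 + 1ξ, giving ξ = 507 lbmol/h.
Outlet amounts (n = n₀ + ν ξ):
  C: 716.4 − 1(507) = 209.4
  B: 1664 − 1(507) = 1157
  D: 0 + 1(507) = 507
  A: 0 + 1(507) = 507

209 lbmol/h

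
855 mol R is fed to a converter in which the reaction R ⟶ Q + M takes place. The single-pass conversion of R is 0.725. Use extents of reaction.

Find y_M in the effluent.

0.42

R reacted = 0.725 × 855 = 619.9 mol; ν_R = −1, so ξ = 619.9/1 = 619.9 mol.
Outlet amounts (n = n₀ + ν ξ):
  R: 855 − 1(619.9) = 235.1
  Q: 0 + 1(619.9) = 619.9
  M: 0 + 1(619.9) = 619.9
Total out = 1475 mol; y_M = 619.9 / 1475 = 0.4203.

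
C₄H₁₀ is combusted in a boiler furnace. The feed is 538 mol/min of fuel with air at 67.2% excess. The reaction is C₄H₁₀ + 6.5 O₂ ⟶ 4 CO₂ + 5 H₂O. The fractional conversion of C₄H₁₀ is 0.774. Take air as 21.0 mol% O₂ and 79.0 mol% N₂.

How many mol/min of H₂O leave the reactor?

Stoichiometric O₂ = 6.5 × 538 = 3497 mol/min; O₂ fed = 3497 × 1.672 = 5847 mol/min.
N₂ fed = 5847 × 79/21 = 22000 mol/min.
Fuel reacted = 0.774 × 538 → ξ = 416.4 mol/min.
Outlet (n = n₀ + ν ξ):
  C₄H₁₀: 538 − 1(416.4) = 121.6
  O₂: 5847 − 6.5(416.4) = 3140
  N₂: 22000 (inert)
  CO₂: 0 + 4(416.4) = 1666
  H₂O: 0 + 5(416.4) = 2082

2080 mol/min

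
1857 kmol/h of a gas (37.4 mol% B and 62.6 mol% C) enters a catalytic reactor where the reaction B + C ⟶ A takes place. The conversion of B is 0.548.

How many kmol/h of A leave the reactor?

B reacted = 0.548 × 694.5 = 380.6 kmol/h; ν_B = −1, so ξ = 380.6/1 = 380.6 kmol/h.
Outlet amounts (n = n₀ + ν ξ):
  B: 694.5 − 1(380.6) = 313.9
  C: 1162 − 1(380.6) = 781.9
  A: 0 + 1(380.6) = 380.6

381 kmol/h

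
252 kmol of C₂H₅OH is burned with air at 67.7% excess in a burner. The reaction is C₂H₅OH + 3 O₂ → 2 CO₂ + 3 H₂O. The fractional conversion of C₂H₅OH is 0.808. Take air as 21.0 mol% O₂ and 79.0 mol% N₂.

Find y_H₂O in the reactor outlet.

0.0941

Stoichiometric O₂ = 3 × 252 = 756 kmol; O₂ fed = 756 × 1.677 = 1268 kmol.
N₂ fed = 1268 × 79/21 = 4769 kmol.
Fuel reacted = 0.808 × 252 → ξ = 203.6 kmol.
Outlet (n = n₀ + ν ξ):
  C₂H₅OH: 252 − 1(203.6) = 48.38
  O₂: 1268 − 3(203.6) = 657
  N₂: 4769 (inert)
  CO₂: 0 + 2(203.6) = 407.2
  H₂O: 0 + 3(203.6) = 610.8
Total out = 6493 kmol; y_H₂O = 610.8 / 6493 = 0.09408.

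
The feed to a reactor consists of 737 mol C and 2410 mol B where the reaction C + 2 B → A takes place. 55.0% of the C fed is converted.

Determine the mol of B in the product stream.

C reacted = 0.55 × 737 = 405.4 mol; ν_C = −1, so ξ = 405.4/1 = 405.4 mol.
Outlet amounts (n = n₀ + ν ξ):
  C: 737 − 1(405.4) = 331.6
  B: 2410 − 2(405.4) = 1599
  A: 0 + 1(405.4) = 405.4

1600 mol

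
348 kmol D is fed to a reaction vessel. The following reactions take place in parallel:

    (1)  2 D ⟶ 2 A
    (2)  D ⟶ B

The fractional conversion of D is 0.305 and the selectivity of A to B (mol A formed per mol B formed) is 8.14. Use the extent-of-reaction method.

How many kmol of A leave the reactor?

Conversion of D: D consumed = 0.305 × 348 = 106.1 kmol = 2ξ₁ + 1ξ₂.
Selectivity: 2ξ₁ / (1ξ₂) = 8.14 → ξ₁ = 4.07 ξ₂.
Substitute: (2·4.07 + 1) ξ₂ = 106.1 → ξ₂ = 11.61 kmol, ξ₁ = 47.26 kmol.
Outlet amounts (n = n₀ + Σ ν·ξ):
  D: 348 − 2(47.26) − 1(11.61) = 241.9
  A: 0 + 2(47.26) = 94.53
  B: 0 + 1(11.61) = 11.61

94.5 kmol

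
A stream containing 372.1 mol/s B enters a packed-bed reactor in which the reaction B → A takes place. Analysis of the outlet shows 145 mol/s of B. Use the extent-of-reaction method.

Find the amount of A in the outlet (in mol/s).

227 mol/s

For B: n = n₀ − 1ξ → 145 = 372.1 − 1ξ, giving ξ = 227.1 mol/s.
Outlet amounts (n = n₀ + ν ξ):
  B: 372.1 − 1(227.1) = 145
  A: 0 + 1(227.1) = 227.1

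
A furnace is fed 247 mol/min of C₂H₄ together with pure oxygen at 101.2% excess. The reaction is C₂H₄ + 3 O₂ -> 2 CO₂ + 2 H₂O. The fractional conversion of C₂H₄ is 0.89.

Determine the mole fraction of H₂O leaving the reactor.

Stoichiometric O₂ = 3 × 247 = 741 mol/min; O₂ fed = 741 × 2.012 = 1491 mol/min.
Fuel reacted = 0.89 × 247 → ξ = 219.8 mol/min.
Outlet (n = n₀ + ν ξ):
  C₂H₄: 247 − 1(219.8) = 27.17
  O₂: 1491 − 3(219.8) = 831.4
  CO₂: 0 + 2(219.8) = 439.7
  H₂O: 0 + 2(219.8) = 439.7
Total out = 1738 mol/min; y_H₂O = 439.7 / 1738 = 0.253.

0.253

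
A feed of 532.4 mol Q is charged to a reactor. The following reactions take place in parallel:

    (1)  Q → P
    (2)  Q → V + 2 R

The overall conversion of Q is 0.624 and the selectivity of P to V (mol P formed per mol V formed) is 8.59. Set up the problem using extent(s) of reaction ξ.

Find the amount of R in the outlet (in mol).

Conversion of Q: Q consumed = 0.624 × 532.4 = 332.2 mol = 1ξ₁ + 1ξ₂.
Selectivity: 1ξ₁ / (1ξ₂) = 8.59 → ξ₁ = 8.59 ξ₂.
Substitute: (1·8.59 + 1) ξ₂ = 332.2 → ξ₂ = 34.64 mol, ξ₁ = 297.6 mol.
Outlet amounts (n = n₀ + Σ ν·ξ):
  Q: 532.4 − 1(297.6) − 1(34.64) = 200.2
  P: 0 + 1(297.6) = 297.6
  V: 0 + 1(34.64) = 34.64
  R: 0 + 2(34.64) = 69.28

69.3 mol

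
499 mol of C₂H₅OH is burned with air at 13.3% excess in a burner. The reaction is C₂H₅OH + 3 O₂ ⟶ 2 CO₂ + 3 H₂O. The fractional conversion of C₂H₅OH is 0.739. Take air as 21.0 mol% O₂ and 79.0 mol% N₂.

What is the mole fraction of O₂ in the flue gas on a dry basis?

0.0752

Stoichiometric O₂ = 3 × 499 = 1497 mol; O₂ fed = 1497 × 1.133 = 1696 mol.
N₂ fed = 1696 × 79/21 = 6381 mol.
Fuel reacted = 0.739 × 499 → ξ = 368.8 mol.
Outlet (n = n₀ + ν ξ):
  C₂H₅OH: 499 − 1(368.8) = 130.2
  O₂: 1696 − 3(368.8) = 589.8
  N₂: 6381 (inert)
  CO₂: 0 + 2(368.8) = 737.5
  H₂O: 0 + 3(368.8) = 1106
Dry total = 7838 mol; y_O₂ (dry) = 589.8 / 7838 = 0.07525.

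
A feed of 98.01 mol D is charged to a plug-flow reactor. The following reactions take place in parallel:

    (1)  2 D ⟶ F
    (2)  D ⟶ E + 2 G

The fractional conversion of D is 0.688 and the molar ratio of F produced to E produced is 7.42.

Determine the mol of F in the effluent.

Conversion of D: D consumed = 0.688 × 98.01 = 67.43 mol = 2ξ₁ + 1ξ₂.
Selectivity: 1ξ₁ / (1ξ₂) = 7.42 → ξ₁ = 7.42 ξ₂.
Substitute: (2·7.42 + 1) ξ₂ = 67.43 → ξ₂ = 4.257 mol, ξ₁ = 31.59 mol.
Outlet amounts (n = n₀ + Σ ν·ξ):
  D: 98.01 − 2(31.59) − 1(4.257) = 30.58
  F: 0 + 1(31.59) = 31.59
  E: 0 + 1(4.257) = 4.257
  G: 0 + 2(4.257) = 8.514

31.6 mol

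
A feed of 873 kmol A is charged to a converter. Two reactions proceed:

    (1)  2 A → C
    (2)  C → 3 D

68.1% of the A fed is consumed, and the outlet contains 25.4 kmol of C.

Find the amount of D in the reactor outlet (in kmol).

Conversion of A: A consumed = 2ξ₁ = 0.681 × 873 → ξ₁ = 297.3 kmol.
C balance: n_C = 0 + 1ξ₁ − 1ξ₂ = 25.4 → ξ₂ = (1·297.3 − 25.4)/1 = 271.9 kmol.
Outlet amounts (n = n₀ + Σ ν·ξ):
  A: 873 − 2(297.3) = 278.5
  C: 0 + 1(297.3) − 1(271.9) = 25.4
  D: 0 + 3(271.9) = 815.6

816 kmol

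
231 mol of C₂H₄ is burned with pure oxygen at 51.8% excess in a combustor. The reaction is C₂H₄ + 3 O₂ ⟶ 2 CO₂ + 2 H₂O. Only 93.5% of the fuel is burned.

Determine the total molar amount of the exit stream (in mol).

1280 mol

Stoichiometric O₂ = 3 × 231 = 693 mol; O₂ fed = 693 × 1.518 = 1052 mol.
Fuel reacted = 0.935 × 231 → ξ = 216 mol.
Outlet (n = n₀ + ν ξ):
  C₂H₄: 231 − 1(216) = 15.01
  O₂: 1052 − 3(216) = 404
  CO₂: 0 + 2(216) = 432
  H₂O: 0 + 2(216) = 432
Total out = 15.01 + 404 + 432 + 432 = 1283 mol.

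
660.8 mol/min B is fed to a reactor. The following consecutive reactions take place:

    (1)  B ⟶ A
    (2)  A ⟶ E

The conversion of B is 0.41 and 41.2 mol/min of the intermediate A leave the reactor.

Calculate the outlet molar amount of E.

230 mol/min

Conversion of B: B consumed = 1ξ₁ = 0.41 × 660.8 → ξ₁ = 270.9 mol/min.
A balance: n_A = 0 + 1ξ₁ − 1ξ₂ = 41.2 → ξ₂ = (1·270.9 − 41.2)/1 = 229.7 mol/min.
Outlet amounts (n = n₀ + Σ ν·ξ):
  B: 660.8 − 1(270.9) = 389.9
  A: 0 + 1(270.9) − 1(229.7) = 41.2
  E: 0 + 1(229.7) = 229.7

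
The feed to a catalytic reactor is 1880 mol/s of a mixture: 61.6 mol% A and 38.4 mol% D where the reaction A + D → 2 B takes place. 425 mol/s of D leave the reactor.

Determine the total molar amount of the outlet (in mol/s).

1880 mol/s

For D: n = n₀ − 1ξ → 425 = 721.9 − 1ξ, giving ξ = 296.9 mol/s.
Outlet amounts (n = n₀ + ν ξ):
  A: 1158 − 1(296.9) = 861.2
  D: 721.9 − 1(296.9) = 425
  B: 0 + 2(296.9) = 593.8
Total out = 861.2 + 425 + 593.8 = 1880 mol/s.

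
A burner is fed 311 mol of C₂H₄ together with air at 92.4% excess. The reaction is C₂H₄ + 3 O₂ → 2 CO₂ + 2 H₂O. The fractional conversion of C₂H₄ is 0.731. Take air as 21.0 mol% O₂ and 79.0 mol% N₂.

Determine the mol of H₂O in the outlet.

455 mol

Stoichiometric O₂ = 3 × 311 = 933 mol; O₂ fed = 933 × 1.924 = 1795 mol.
N₂ fed = 1795 × 79/21 = 6753 mol.
Fuel reacted = 0.731 × 311 → ξ = 227.3 mol.
Outlet (n = n₀ + ν ξ):
  C₂H₄: 311 − 1(227.3) = 83.66
  O₂: 1795 − 3(227.3) = 1113
  N₂: 6753 (inert)
  CO₂: 0 + 2(227.3) = 454.7
  H₂O: 0 + 2(227.3) = 454.7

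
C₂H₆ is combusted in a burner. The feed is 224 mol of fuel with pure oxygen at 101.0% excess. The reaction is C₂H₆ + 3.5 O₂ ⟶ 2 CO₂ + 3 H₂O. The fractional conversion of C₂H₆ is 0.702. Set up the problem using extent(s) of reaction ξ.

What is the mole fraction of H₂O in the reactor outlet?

Stoichiometric O₂ = 3.5 × 224 = 784 mol; O₂ fed = 784 × 2.010 = 1576 mol.
Fuel reacted = 0.702 × 224 → ξ = 157.2 mol.
Outlet (n = n₀ + ν ξ):
  C₂H₆: 224 − 1(157.2) = 66.75
  O₂: 1576 − 3.5(157.2) = 1025
  CO₂: 0 + 2(157.2) = 314.5
  H₂O: 0 + 3(157.2) = 471.7
Total out = 1878 mol; y_H₂O = 471.7 / 1878 = 0.2511.

0.251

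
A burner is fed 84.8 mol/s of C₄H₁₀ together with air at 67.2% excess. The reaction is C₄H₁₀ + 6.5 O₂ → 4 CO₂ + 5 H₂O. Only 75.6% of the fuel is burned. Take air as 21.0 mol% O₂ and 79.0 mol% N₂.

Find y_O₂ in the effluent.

Stoichiometric O₂ = 6.5 × 84.8 = 551.2 mol/s; O₂ fed = 551.2 × 1.672 = 921.6 mol/s.
N₂ fed = 921.6 × 79/21 = 3467 mol/s.
Fuel reacted = 0.756 × 84.8 → ξ = 64.11 mol/s.
Outlet (n = n₀ + ν ξ):
  C₄H₁₀: 84.8 − 1(64.11) = 20.69
  O₂: 921.6 − 6.5(64.11) = 504.9
  N₂: 3467 (inert)
  CO₂: 0 + 4(64.11) = 256.4
  H₂O: 0 + 5(64.11) = 320.5
Total out = 4570 mol/s; y_O₂ = 504.9 / 4570 = 0.1105.

0.11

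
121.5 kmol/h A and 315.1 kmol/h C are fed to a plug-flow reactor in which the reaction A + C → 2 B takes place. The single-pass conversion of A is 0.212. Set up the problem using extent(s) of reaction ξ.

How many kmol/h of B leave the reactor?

A reacted = 0.212 × 121.5 = 25.76 kmol/h; ν_A = −1, so ξ = 25.76/1 = 25.76 kmol/h.
Outlet amounts (n = n₀ + ν ξ):
  A: 121.5 − 1(25.76) = 95.74
  C: 315.1 − 1(25.76) = 289.3
  B: 0 + 2(25.76) = 51.52

51.5 kmol/h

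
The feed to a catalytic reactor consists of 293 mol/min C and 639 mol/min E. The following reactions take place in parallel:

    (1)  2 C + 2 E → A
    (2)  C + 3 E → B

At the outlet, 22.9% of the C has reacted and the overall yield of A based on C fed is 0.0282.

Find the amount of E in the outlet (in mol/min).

Yield of A: 1ξ₁ / 293 = 0.0282 → ξ₁ = 8.263 mol/min.
Conversion of C: 2ξ₁ + 1ξ₂ = 0.229 × 293 = 67.1 → ξ₂ = 50.57 mol/min.
Outlet amounts (n = n₀ + Σ ν·ξ):
  C: 293 − 2(8.263) − 1(50.57) = 225.9
  E: 639 − 2(8.263) − 3(50.57) = 470.8
  A: 0 + 1(8.263) = 8.263
  B: 0 + 1(50.57) = 50.57

471 mol/min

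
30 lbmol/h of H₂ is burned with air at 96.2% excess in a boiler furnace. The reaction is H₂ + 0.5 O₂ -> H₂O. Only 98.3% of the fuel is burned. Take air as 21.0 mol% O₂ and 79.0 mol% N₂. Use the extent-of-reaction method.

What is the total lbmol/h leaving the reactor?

155 lbmol/h

Stoichiometric O₂ = 0.5 × 30 = 15 lbmol/h; O₂ fed = 15 × 1.962 = 29.43 lbmol/h.
N₂ fed = 29.43 × 79/21 = 110.7 lbmol/h.
Fuel reacted = 0.983 × 30 → ξ = 29.49 lbmol/h.
Outlet (n = n₀ + ν ξ):
  H₂: 30 − 1(29.49) = 0.51
  O₂: 29.43 − 0.5(29.49) = 14.69
  N₂: 110.7 (inert)
  H₂O: 0 + 1(29.49) = 29.49
Total out = 0.51 + 14.69 + 110.7 + 29.49 = 155.4 lbmol/h.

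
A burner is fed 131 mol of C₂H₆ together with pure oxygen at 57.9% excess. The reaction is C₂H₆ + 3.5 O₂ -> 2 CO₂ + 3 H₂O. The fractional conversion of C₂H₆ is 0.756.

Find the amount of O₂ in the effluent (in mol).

377 mol

Stoichiometric O₂ = 3.5 × 131 = 458.5 mol; O₂ fed = 458.5 × 1.579 = 724 mol.
Fuel reacted = 0.756 × 131 → ξ = 99.04 mol.
Outlet (n = n₀ + ν ξ):
  C₂H₆: 131 − 1(99.04) = 31.96
  O₂: 724 − 3.5(99.04) = 377.3
  CO₂: 0 + 2(99.04) = 198.1
  H₂O: 0 + 3(99.04) = 297.1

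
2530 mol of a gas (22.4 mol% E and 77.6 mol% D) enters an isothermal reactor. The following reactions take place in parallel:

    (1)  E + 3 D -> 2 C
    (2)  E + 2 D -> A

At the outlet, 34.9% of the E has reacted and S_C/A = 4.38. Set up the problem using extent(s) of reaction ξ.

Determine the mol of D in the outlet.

Conversion of E: E consumed = 0.349 × 566.7 = 197.8 mol = 1ξ₁ + 1ξ₂.
Selectivity: 2ξ₁ / (1ξ₂) = 4.38 → ξ₁ = 2.19 ξ₂.
Substitute: (1·2.19 + 1) ξ₂ = 197.8 → ξ₂ = 62 mol, ξ₁ = 135.8 mol.
Outlet amounts (n = n₀ + Σ ν·ξ):
  E: 566.7 − 1(135.8) − 1(62) = 368.9
  D: 1963 − 3(135.8) − 2(62) = 1432
  C: 0 + 2(135.8) = 271.6
  A: 0 + 1(62) = 62

1430 mol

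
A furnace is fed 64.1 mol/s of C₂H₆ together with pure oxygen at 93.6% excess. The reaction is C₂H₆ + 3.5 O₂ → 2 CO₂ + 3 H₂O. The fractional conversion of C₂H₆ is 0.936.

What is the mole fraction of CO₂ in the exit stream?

Stoichiometric O₂ = 3.5 × 64.1 = 224.3 mol/s; O₂ fed = 224.3 × 1.936 = 434.3 mol/s.
Fuel reacted = 0.936 × 64.1 → ξ = 60 mol/s.
Outlet (n = n₀ + ν ξ):
  C₂H₆: 64.1 − 1(60) = 4.102
  O₂: 434.3 − 3.5(60) = 224.3
  CO₂: 0 + 2(60) = 120
  H₂O: 0 + 3(60) = 180
Total out = 528.4 mol/s; y_CO₂ = 120 / 528.4 = 0.2271.

0.227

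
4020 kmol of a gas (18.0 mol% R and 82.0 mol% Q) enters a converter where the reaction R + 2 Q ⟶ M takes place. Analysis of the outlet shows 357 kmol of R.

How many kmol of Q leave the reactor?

For R: n = n₀ − 1ξ → 357 = 723.6 − 1ξ, giving ξ = 366.6 kmol.
Outlet amounts (n = n₀ + ν ξ):
  R: 723.6 − 1(366.6) = 357
  Q: 3296 − 2(366.6) = 2563
  M: 0 + 1(366.6) = 366.6

2560 kmol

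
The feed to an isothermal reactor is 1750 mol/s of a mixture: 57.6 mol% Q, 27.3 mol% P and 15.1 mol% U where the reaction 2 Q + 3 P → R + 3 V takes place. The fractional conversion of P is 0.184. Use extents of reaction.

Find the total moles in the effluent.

P reacted = 0.184 × 477.8 = 87.91 mol/s; ν_P = −3, so ξ = 87.91/3 = 29.3 mol/s.
Outlet amounts (n = n₀ + ν ξ):
  Q: 1008 − 2(29.3) = 949.4
  P: 477.8 − 3(29.3) = 389.8
  R: 0 + 1(29.3) = 29.3
  V: 0 + 3(29.3) = 87.91
  U: 264.2 (inert)
Total out = 949.4 + 389.8 + 29.3 + 87.91 + 264.2 = 1721 mol/s.

1720 mol/s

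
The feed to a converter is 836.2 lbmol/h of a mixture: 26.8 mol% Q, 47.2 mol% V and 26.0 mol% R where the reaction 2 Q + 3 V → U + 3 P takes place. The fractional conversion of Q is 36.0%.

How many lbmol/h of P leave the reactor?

Q reacted = 0.36 × 224.1 = 80.68 lbmol/h; ν_Q = −2, so ξ = 80.68/2 = 40.34 lbmol/h.
Outlet amounts (n = n₀ + ν ξ):
  Q: 224.1 − 2(40.34) = 143.4
  V: 394.7 − 3(40.34) = 273.7
  U: 0 + 1(40.34) = 40.34
  P: 0 + 3(40.34) = 121
  R: 217.4 (inert)

121 lbmol/h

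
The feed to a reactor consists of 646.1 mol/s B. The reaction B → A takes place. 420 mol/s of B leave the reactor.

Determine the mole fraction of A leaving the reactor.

For B: n = n₀ − 1ξ → 420 = 646.1 − 1ξ, giving ξ = 226.1 mol/s.
Outlet amounts (n = n₀ + ν ξ):
  B: 646.1 − 1(226.1) = 420
  A: 0 + 1(226.1) = 226.1
Total out = 646.1 mol/s; y_A = 226.1 / 646.1 = 0.3499.

0.35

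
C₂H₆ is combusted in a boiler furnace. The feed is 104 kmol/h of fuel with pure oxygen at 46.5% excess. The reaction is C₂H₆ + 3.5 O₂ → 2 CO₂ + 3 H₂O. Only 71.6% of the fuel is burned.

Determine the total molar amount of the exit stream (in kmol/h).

Stoichiometric O₂ = 3.5 × 104 = 364 kmol/h; O₂ fed = 364 × 1.465 = 533.3 kmol/h.
Fuel reacted = 0.716 × 104 → ξ = 74.46 kmol/h.
Outlet (n = n₀ + ν ξ):
  C₂H₆: 104 − 1(74.46) = 29.54
  O₂: 533.3 − 3.5(74.46) = 272.6
  CO₂: 0 + 2(74.46) = 148.9
  H₂O: 0 + 3(74.46) = 223.4
Total out = 29.54 + 272.6 + 148.9 + 223.4 = 674.5 kmol/h.

674 kmol/h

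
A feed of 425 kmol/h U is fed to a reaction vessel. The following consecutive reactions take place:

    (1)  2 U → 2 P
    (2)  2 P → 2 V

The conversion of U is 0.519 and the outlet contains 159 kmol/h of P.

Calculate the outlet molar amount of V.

61.6 kmol/h

Conversion of U: U consumed = 2ξ₁ = 0.519 × 425 → ξ₁ = 110.3 kmol/h.
P balance: n_P = 0 + 2ξ₁ − 2ξ₂ = 159 → ξ₂ = (2·110.3 − 159)/2 = 30.79 kmol/h.
Outlet amounts (n = n₀ + Σ ν·ξ):
  U: 425 − 2(110.3) = 204.4
  P: 0 + 2(110.3) − 2(30.79) = 159
  V: 0 + 2(30.79) = 61.58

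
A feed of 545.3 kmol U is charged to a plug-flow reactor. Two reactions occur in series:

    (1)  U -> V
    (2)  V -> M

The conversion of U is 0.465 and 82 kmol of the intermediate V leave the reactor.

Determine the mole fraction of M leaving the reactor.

Conversion of U: U consumed = 1ξ₁ = 0.465 × 545.3 → ξ₁ = 253.6 kmol.
V balance: n_V = 0 + 1ξ₁ − 1ξ₂ = 82 → ξ₂ = (1·253.6 − 82)/1 = 171.6 kmol.
Outlet amounts (n = n₀ + Σ ν·ξ):
  U: 545.3 − 1(253.6) = 291.7
  V: 0 + 1(253.6) − 1(171.6) = 82
  M: 0 + 1(171.6) = 171.6
Total out = 545.3 kmol; y_M = 171.6 / 545.3 = 0.3146.

0.315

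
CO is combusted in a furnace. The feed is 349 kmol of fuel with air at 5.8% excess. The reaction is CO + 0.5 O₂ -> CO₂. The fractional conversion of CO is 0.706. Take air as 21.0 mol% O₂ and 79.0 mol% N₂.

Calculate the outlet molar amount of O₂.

Stoichiometric O₂ = 0.5 × 349 = 174.5 kmol; O₂ fed = 174.5 × 1.058 = 184.6 kmol.
N₂ fed = 184.6 × 79/21 = 694.5 kmol.
Fuel reacted = 0.706 × 349 → ξ = 246.4 kmol.
Outlet (n = n₀ + ν ξ):
  CO: 349 − 1(246.4) = 102.6
  O₂: 184.6 − 0.5(246.4) = 61.42
  N₂: 694.5 (inert)
  CO₂: 0 + 1(246.4) = 246.4

61.4 kmol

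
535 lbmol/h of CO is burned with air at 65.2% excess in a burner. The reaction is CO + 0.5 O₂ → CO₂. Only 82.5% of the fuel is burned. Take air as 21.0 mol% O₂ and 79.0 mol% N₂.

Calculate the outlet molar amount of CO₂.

Stoichiometric O₂ = 0.5 × 535 = 267.5 lbmol/h; O₂ fed = 267.5 × 1.652 = 441.9 lbmol/h.
N₂ fed = 441.9 × 79/21 = 1662 lbmol/h.
Fuel reacted = 0.825 × 535 → ξ = 441.4 lbmol/h.
Outlet (n = n₀ + ν ξ):
  CO: 535 − 1(441.4) = 93.62
  O₂: 441.9 − 0.5(441.4) = 221.2
  N₂: 1662 (inert)
  CO₂: 0 + 1(441.4) = 441.4

441 lbmol/h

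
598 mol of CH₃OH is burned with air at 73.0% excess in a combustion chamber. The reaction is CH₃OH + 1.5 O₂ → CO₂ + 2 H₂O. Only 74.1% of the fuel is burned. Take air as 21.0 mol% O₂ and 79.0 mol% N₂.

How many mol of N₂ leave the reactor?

Stoichiometric O₂ = 1.5 × 598 = 897 mol; O₂ fed = 897 × 1.730 = 1552 mol.
N₂ fed = 1552 × 79/21 = 5838 mol.
Fuel reacted = 0.741 × 598 → ξ = 443.1 mol.
Outlet (n = n₀ + ν ξ):
  CH₃OH: 598 − 1(443.1) = 154.9
  O₂: 1552 − 1.5(443.1) = 887.1
  N₂: 5838 (inert)
  CO₂: 0 + 1(443.1) = 443.1
  H₂O: 0 + 2(443.1) = 886.2

5840 mol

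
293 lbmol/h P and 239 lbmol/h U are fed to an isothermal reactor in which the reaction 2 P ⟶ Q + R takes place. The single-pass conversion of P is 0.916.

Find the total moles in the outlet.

P reacted = 0.916 × 293 = 268.4 lbmol/h; ν_P = −2, so ξ = 268.4/2 = 134.2 lbmol/h.
Outlet amounts (n = n₀ + ν ξ):
  P: 293 − 2(134.2) = 24.61
  Q: 0 + 1(134.2) = 134.2
  R: 0 + 1(134.2) = 134.2
  U: 239 (inert)
Total out = 24.61 + 134.2 + 134.2 + 239 = 532 lbmol/h.

532 lbmol/h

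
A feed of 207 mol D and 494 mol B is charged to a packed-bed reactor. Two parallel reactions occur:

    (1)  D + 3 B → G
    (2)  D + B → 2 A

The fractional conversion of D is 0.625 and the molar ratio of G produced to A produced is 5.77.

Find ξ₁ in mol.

ξ₁ = 119 mol

Conversion of D: D consumed = 0.625 × 207 = 129.4 mol = 1ξ₁ + 1ξ₂.
Selectivity: 1ξ₁ / (2ξ₂) = 5.77 → ξ₁ = 11.54 ξ₂.
Substitute: (1·11.54 + 1) ξ₂ = 129.4 → ξ₂ = 10.32 mol, ξ₁ = 119.1 mol.
Outlet amounts (n = n₀ + Σ ν·ξ):
  D: 207 − 1(119.1) − 1(10.32) = 77.62
  B: 494 − 3(119.1) − 1(10.32) = 126.5
  G: 0 + 1(119.1) = 119.1
  A: 0 + 2(10.32) = 20.63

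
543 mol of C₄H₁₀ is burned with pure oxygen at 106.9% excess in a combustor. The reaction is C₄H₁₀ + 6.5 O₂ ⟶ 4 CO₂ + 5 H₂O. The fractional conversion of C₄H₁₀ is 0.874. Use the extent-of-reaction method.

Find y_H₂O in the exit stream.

0.277

Stoichiometric O₂ = 6.5 × 543 = 3530 mol; O₂ fed = 3530 × 2.069 = 7303 mol.
Fuel reacted = 0.874 × 543 → ξ = 474.6 mol.
Outlet (n = n₀ + ν ξ):
  C₄H₁₀: 543 − 1(474.6) = 68.42
  O₂: 7303 − 6.5(474.6) = 4218
  CO₂: 0 + 4(474.6) = 1898
  H₂O: 0 + 5(474.6) = 2373
Total out = 8557 mol; y_H₂O = 2373 / 8557 = 0.2773.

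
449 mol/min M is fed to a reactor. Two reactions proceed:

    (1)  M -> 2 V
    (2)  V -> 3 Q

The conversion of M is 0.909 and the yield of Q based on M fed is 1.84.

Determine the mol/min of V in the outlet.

541 mol/min

Conversion of M: M consumed = 1ξ₁ = 0.909 × 449 → ξ₁ = 408.1 mol/min.
Yield of Q: 3ξ₂ / 449 = 1.84 → ξ₂ = 275.4 mol/min.
Outlet amounts (n = n₀ + Σ ν·ξ):
  M: 449 − 1(408.1) = 40.86
  V: 0 + 2(408.1) − 1(275.4) = 540.9
  Q: 0 + 3(275.4) = 826.2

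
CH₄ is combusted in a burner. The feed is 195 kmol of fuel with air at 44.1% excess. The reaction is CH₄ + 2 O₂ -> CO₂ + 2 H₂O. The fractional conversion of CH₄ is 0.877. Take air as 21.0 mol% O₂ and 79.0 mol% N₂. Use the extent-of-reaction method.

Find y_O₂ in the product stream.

Stoichiometric O₂ = 2 × 195 = 390 kmol; O₂ fed = 390 × 1.441 = 562 kmol.
N₂ fed = 562 × 79/21 = 2114 kmol.
Fuel reacted = 0.877 × 195 → ξ = 171 kmol.
Outlet (n = n₀ + ν ξ):
  CH₄: 195 − 1(171) = 23.99
  O₂: 562 − 2(171) = 220
  N₂: 2114 (inert)
  CO₂: 0 + 1(171) = 171
  H₂O: 0 + 2(171) = 342
Total out = 2871 kmol; y_O₂ = 220 / 2871 = 0.07661.

0.0766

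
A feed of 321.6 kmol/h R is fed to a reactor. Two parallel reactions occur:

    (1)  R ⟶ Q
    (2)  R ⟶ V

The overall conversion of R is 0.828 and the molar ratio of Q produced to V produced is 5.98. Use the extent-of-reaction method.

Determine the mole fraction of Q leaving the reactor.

0.709

Conversion of R: R consumed = 0.828 × 321.6 = 266.3 kmol/h = 1ξ₁ + 1ξ₂.
Selectivity: 1ξ₁ / (1ξ₂) = 5.98 → ξ₁ = 5.98 ξ₂.
Substitute: (1·5.98 + 1) ξ₂ = 266.3 → ξ₂ = 38.15 kmol/h, ξ₁ = 228.1 kmol/h.
Outlet amounts (n = n₀ + Σ ν·ξ):
  R: 321.6 − 1(228.1) − 1(38.15) = 55.32
  Q: 0 + 1(228.1) = 228.1
  V: 0 + 1(38.15) = 38.15
Total out = 321.6 kmol/h; y_Q = 228.1 / 321.6 = 0.7094.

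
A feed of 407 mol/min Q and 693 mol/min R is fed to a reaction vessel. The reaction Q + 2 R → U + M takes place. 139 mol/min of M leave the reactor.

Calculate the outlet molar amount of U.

For M: n = n₀ + 1ξ → 139 = 0 + 1ξ, giving ξ = 139 mol/min.
Outlet amounts (n = n₀ + ν ξ):
  Q: 407 − 1(139) = 268
  R: 693 − 2(139) = 415
  U: 0 + 1(139) = 139
  M: 0 + 1(139) = 139

139 mol/min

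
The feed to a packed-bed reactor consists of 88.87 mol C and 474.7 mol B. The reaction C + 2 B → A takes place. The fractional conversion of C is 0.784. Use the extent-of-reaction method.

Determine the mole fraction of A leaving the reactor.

C reacted = 0.784 × 88.87 = 69.67 mol; ν_C = −1, so ξ = 69.67/1 = 69.67 mol.
Outlet amounts (n = n₀ + ν ξ):
  C: 88.87 − 1(69.67) = 19.2
  B: 474.7 − 2(69.67) = 335.4
  A: 0 + 1(69.67) = 69.67
Total out = 424.2 mol; y_A = 69.67 / 424.2 = 0.1642.

0.164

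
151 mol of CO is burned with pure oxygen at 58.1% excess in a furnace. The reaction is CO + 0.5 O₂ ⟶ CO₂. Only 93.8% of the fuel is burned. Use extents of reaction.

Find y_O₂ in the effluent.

Stoichiometric O₂ = 0.5 × 151 = 75.5 mol; O₂ fed = 75.5 × 1.581 = 119.4 mol.
Fuel reacted = 0.938 × 151 → ξ = 141.6 mol.
Outlet (n = n₀ + ν ξ):
  CO: 151 − 1(141.6) = 9.362
  O₂: 119.4 − 0.5(141.6) = 48.55
  CO₂: 0 + 1(141.6) = 141.6
Total out = 199.5 mol; y_O₂ = 48.55 / 199.5 = 0.2433.

0.243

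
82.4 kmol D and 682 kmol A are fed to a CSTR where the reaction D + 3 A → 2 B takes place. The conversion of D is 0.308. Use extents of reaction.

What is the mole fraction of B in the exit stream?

0.0711

D reacted = 0.308 × 82.4 = 25.38 kmol; ν_D = −1, so ξ = 25.38/1 = 25.38 kmol.
Outlet amounts (n = n₀ + ν ξ):
  D: 82.4 − 1(25.38) = 57.02
  A: 682 − 3(25.38) = 605.9
  B: 0 + 2(25.38) = 50.76
Total out = 713.6 kmol; y_B = 50.76 / 713.6 = 0.07113.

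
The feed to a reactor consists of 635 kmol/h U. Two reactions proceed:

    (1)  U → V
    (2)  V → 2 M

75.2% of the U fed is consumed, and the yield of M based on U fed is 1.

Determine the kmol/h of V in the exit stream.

160 kmol/h

Conversion of U: U consumed = 1ξ₁ = 0.752 × 635 → ξ₁ = 477.5 kmol/h.
Yield of M: 2ξ₂ / 635 = 1 → ξ₂ = 317.5 kmol/h.
Outlet amounts (n = n₀ + Σ ν·ξ):
  U: 635 − 1(477.5) = 157.5
  V: 0 + 1(477.5) − 1(317.5) = 160
  M: 0 + 2(317.5) = 635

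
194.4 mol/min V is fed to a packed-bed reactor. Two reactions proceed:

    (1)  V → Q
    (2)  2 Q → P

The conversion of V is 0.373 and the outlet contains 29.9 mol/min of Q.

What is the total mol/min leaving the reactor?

173 mol/min

Conversion of V: V consumed = 1ξ₁ = 0.373 × 194.4 → ξ₁ = 72.51 mol/min.
Q balance: n_Q = 0 + 1ξ₁ − 2ξ₂ = 29.9 → ξ₂ = (1·72.51 − 29.9)/2 = 21.31 mol/min.
Outlet amounts (n = n₀ + Σ ν·ξ):
  V: 194.4 − 1(72.51) = 121.9
  Q: 0 + 1(72.51) − 2(21.31) = 29.9
  P: 0 + 1(21.31) = 21.31
Total out = 121.9 + 29.9 + 21.31 = 173.1 mol/min.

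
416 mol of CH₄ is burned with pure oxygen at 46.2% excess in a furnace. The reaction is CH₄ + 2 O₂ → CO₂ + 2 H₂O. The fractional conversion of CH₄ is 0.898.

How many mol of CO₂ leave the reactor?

374 mol

Stoichiometric O₂ = 2 × 416 = 832 mol; O₂ fed = 832 × 1.462 = 1216 mol.
Fuel reacted = 0.898 × 416 → ξ = 373.6 mol.
Outlet (n = n₀ + ν ξ):
  CH₄: 416 − 1(373.6) = 42.43
  O₂: 1216 − 2(373.6) = 469.2
  CO₂: 0 + 1(373.6) = 373.6
  H₂O: 0 + 2(373.6) = 747.1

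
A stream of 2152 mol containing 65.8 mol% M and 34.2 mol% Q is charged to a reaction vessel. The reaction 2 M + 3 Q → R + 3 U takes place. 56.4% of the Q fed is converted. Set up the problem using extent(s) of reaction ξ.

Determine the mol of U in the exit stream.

415 mol

Q reacted = 0.564 × 736 = 415.1 mol; ν_Q = −3, so ξ = 415.1/3 = 138.4 mol.
Outlet amounts (n = n₀ + ν ξ):
  M: 1416 − 2(138.4) = 1139
  Q: 736 − 3(138.4) = 320.9
  R: 0 + 1(138.4) = 138.4
  U: 0 + 3(138.4) = 415.1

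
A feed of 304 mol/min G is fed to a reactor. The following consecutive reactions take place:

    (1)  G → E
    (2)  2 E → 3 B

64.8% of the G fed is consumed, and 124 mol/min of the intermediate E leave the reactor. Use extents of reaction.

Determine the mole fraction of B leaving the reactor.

Conversion of G: G consumed = 1ξ₁ = 0.648 × 304 → ξ₁ = 197 mol/min.
E balance: n_E = 0 + 1ξ₁ − 2ξ₂ = 124 → ξ₂ = (1·197 − 124)/2 = 36.5 mol/min.
Outlet amounts (n = n₀ + Σ ν·ξ):
  G: 304 − 1(197) = 107
  E: 0 + 1(197) − 2(36.5) = 124
  B: 0 + 3(36.5) = 109.5
Total out = 340.5 mol/min; y_B = 109.5 / 340.5 = 0.3216.

0.322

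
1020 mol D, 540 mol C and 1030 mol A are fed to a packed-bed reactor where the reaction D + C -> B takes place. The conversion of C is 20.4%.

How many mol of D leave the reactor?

910 mol

C reacted = 0.204 × 540 = 110.2 mol; ν_C = −1, so ξ = 110.2/1 = 110.2 mol.
Outlet amounts (n = n₀ + ν ξ):
  D: 1020 − 1(110.2) = 909.8
  C: 540 − 1(110.2) = 429.8
  B: 0 + 1(110.2) = 110.2
  A: 1030 (inert)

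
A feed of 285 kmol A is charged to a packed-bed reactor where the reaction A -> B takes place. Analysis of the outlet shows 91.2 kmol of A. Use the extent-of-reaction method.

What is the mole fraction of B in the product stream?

For A: n = n₀ − 1ξ → 91.2 = 285 − 1ξ, giving ξ = 193.8 kmol.
Outlet amounts (n = n₀ + ν ξ):
  A: 285 − 1(193.8) = 91.2
  B: 0 + 1(193.8) = 193.8
Total out = 285 kmol; y_B = 193.8 / 285 = 0.68.

0.68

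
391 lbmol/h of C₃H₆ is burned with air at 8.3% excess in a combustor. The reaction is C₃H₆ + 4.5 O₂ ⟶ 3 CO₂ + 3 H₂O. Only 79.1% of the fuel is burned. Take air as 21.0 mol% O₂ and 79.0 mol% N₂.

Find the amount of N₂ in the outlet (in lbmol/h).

7170 lbmol/h

Stoichiometric O₂ = 4.5 × 391 = 1760 lbmol/h; O₂ fed = 1760 × 1.083 = 1906 lbmol/h.
N₂ fed = 1906 × 79/21 = 7168 lbmol/h.
Fuel reacted = 0.791 × 391 → ξ = 309.3 lbmol/h.
Outlet (n = n₀ + ν ξ):
  C₃H₆: 391 − 1(309.3) = 81.72
  O₂: 1906 − 4.5(309.3) = 513.8
  N₂: 7168 (inert)
  CO₂: 0 + 3(309.3) = 927.8
  H₂O: 0 + 3(309.3) = 927.8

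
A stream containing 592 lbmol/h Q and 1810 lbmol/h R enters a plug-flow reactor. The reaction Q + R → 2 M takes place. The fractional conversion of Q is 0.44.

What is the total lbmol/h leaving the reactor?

2400 lbmol/h

Q reacted = 0.44 × 592 = 260.5 lbmol/h; ν_Q = −1, so ξ = 260.5/1 = 260.5 lbmol/h.
Outlet amounts (n = n₀ + ν ξ):
  Q: 592 − 1(260.5) = 331.5
  R: 1810 − 1(260.5) = 1550
  M: 0 + 2(260.5) = 521
Total out = 331.5 + 1550 + 521 = 2402 lbmol/h.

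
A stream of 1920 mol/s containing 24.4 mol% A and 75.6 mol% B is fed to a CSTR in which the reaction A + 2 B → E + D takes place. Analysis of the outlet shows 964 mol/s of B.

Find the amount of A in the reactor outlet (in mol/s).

225 mol/s

For B: n = n₀ − 2ξ → 964 = 1452 − 2ξ, giving ξ = 243.8 mol/s.
Outlet amounts (n = n₀ + ν ξ):
  A: 468.5 − 1(243.8) = 224.7
  B: 1452 − 2(243.8) = 964
  E: 0 + 1(243.8) = 243.8
  D: 0 + 1(243.8) = 243.8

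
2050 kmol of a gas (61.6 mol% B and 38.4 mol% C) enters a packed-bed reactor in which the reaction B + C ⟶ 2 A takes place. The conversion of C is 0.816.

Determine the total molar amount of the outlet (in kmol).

C reacted = 0.816 × 787.2 = 642.4 kmol; ν_C = −1, so ξ = 642.4/1 = 642.4 kmol.
Outlet amounts (n = n₀ + ν ξ):
  B: 1263 − 1(642.4) = 620.4
  C: 787.2 − 1(642.4) = 144.8
  A: 0 + 2(642.4) = 1285
Total out = 620.4 + 144.8 + 1285 = 2050 kmol.

2050 kmol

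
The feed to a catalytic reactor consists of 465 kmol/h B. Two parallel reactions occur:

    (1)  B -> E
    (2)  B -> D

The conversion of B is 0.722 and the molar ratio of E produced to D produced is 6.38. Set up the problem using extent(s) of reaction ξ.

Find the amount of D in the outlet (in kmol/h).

Conversion of B: B consumed = 0.722 × 465 = 335.7 kmol/h = 1ξ₁ + 1ξ₂.
Selectivity: 1ξ₁ / (1ξ₂) = 6.38 → ξ₁ = 6.38 ξ₂.
Substitute: (1·6.38 + 1) ξ₂ = 335.7 → ξ₂ = 45.49 kmol/h, ξ₁ = 290.2 kmol/h.
Outlet amounts (n = n₀ + Σ ν·ξ):
  B: 465 − 1(290.2) − 1(45.49) = 129.3
  E: 0 + 1(290.2) = 290.2
  D: 0 + 1(45.49) = 45.49

45.5 kmol/h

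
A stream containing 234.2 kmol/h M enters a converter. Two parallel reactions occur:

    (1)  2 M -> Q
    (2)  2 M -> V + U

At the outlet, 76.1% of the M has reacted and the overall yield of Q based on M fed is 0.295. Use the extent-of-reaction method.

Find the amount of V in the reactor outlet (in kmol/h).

20 kmol/h

Yield of Q: 1ξ₁ / 234.2 = 0.295 → ξ₁ = 69.09 kmol/h.
Conversion of M: 2ξ₁ + 2ξ₂ = 0.761 × 234.2 = 178.2 → ξ₂ = 20.02 kmol/h.
Outlet amounts (n = n₀ + Σ ν·ξ):
  M: 234.2 − 2(69.09) − 2(20.02) = 55.97
  Q: 0 + 1(69.09) = 69.09
  V: 0 + 1(20.02) = 20.02
  U: 0 + 1(20.02) = 20.02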